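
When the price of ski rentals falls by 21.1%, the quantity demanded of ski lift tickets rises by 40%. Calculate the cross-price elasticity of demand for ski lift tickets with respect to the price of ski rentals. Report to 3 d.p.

-1.896

ε = (%ΔQ of ski lift tickets) / (%ΔP of ski rentals) = (40%) / (-21.1%) ≈ -1.896.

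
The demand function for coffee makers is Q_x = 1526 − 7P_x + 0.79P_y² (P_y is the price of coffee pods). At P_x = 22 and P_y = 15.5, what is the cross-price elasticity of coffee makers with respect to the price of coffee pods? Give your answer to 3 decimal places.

At P_x = 22 and P_y = 15.5: Q_x = 1561.798.
∂Q_x/∂P_y = 1.58P_y = 1.58(15.5) = 24.4900.
ε = (∂Q_x/∂P_y)(P_y/Q_x) = 24.4900 × (15.5/1561.798) ≈ 0.243.
ε > 0: substitutes.

0.243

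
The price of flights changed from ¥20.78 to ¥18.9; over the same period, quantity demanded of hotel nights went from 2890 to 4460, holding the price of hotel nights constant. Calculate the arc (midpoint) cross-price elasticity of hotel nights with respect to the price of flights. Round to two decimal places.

-4.51

ΔQ_A = 4460 − 2890 = 1570; ΔP_B = 18.9 − 20.78 = -1.88.
Midpoints: Q̄_A = 3675.0, P̄_B = 19.84.
ε = (ΔQ_A/Q̄_A)/(ΔP_B/P̄_B) = (1570/3675.0)/(-1.88/19.84) ≈ -4.51.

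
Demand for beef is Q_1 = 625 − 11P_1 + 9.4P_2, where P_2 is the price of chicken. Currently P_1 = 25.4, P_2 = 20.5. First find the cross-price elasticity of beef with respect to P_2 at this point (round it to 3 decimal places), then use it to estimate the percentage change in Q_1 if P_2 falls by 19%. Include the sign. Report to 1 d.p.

At P_1 = 25.4, P_2 = 20.5: Q_1 = 538.3.
∂Q_1/∂P_2 = 9.4.
ε = (∂Q_1/∂P_2)(P_2/Q_1) = 9.4000 × 20.5/538.3 ≈ 0.358.
%ΔQ_1 ≈ ε × %ΔP_2 = 0.358 × (-19%) = -6.8%.

-6.8%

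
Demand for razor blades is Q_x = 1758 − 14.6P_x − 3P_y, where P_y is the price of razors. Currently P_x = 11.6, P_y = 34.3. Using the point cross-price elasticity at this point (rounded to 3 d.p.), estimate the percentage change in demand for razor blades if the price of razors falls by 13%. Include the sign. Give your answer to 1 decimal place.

At P_x = 11.6, P_y = 34.3: Q_x = 1485.74.
∂Q_x/∂P_y = -3.
ε = (∂Q_x/∂P_y)(P_y/Q_x) = -3.0000 × 34.3/1485.74 ≈ -0.069.
%ΔQ_x ≈ ε × %ΔP_y = -0.069 × (-13%) = 0.9%.

0.9%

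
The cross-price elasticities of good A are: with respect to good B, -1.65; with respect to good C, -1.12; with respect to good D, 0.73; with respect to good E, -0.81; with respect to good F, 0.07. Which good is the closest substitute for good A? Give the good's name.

Substitutes have ε > 0. Among the positive values, 0.73 (good D) is largest.

good D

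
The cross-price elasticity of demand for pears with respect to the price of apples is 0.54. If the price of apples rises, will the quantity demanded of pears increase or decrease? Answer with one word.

ε > 0 and the price of apples rises, so the quantity of pears moves in the same direction: it increases.

increase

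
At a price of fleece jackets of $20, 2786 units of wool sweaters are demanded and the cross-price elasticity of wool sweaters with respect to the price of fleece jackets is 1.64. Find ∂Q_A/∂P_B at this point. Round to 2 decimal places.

ε = (∂Q_A/∂P_B)·(P_B/Q_A) ⇒ ∂Q_A/∂P_B = ε·Q_A/P_B = 1.64 × 2786/20 ≈ 228.45.

228.45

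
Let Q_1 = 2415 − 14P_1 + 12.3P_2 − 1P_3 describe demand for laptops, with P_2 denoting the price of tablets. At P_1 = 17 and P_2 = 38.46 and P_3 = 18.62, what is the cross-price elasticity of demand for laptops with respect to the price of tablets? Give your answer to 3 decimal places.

0.180

At P_1 = 17 and P_2 = 38.46 and P_3 = 18.62: Q_1 = 2631.438.
∂Q_1/∂P_2 = 12.3.
ε = (∂Q_1/∂P_2)(P_2/Q_1) = 12.3 × (38.46/2631.438) ≈ 0.180.
Since ε > 0, laptops and tablets are substitutes.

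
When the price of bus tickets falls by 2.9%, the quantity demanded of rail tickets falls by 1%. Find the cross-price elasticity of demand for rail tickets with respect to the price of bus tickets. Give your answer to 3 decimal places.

0.345

ε = (%ΔQ of rail tickets) / (%ΔP of bus tickets) = (-1%) / (-2.9%) ≈ 0.345.
Positive cross-price elasticity: substitutes.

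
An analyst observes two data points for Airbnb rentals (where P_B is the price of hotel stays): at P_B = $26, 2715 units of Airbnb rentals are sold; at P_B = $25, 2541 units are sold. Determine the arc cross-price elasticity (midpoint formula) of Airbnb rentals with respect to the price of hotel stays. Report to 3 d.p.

1.688

ΔQ_A = 2541 − 2715 = -174; ΔP_B = 25 − 26 = -1.
Midpoints: Q̄_A = 2628.0, P̄_B = 25.50.
ε = (ΔQ_A/Q̄_A)/(ΔP_B/P̄_B) = (-174/2628.0)/(-1/25.50) ≈ 1.688.
ε > 0: Airbnb rentals and hotel stays are substitutes.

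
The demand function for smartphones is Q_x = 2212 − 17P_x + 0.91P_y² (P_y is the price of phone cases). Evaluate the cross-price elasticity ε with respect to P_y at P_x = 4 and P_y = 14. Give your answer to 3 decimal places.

At P_x = 4 and P_y = 14: Q_x = 2322.36.
∂Q_x/∂P_y = 1.82P_y = 1.82(14) = 25.4800.
ε = (∂Q_x/∂P_y)(P_y/Q_x) = 25.4800 × (14/2322.36) ≈ 0.154.

0.154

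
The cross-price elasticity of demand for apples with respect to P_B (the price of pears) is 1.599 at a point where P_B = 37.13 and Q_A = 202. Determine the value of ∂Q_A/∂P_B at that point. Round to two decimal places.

8.70

ε = (∂Q_A/∂P_B)·(P_B/Q_A) ⇒ ∂Q_A/∂P_B = ε·Q_A/P_B = 1.599 × 202/37.13 ≈ 8.70.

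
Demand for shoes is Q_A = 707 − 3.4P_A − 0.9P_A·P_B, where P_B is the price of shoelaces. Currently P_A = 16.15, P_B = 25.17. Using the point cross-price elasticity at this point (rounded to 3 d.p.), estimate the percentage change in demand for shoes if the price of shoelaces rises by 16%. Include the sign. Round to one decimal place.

At P_A = 16.15, P_B = 25.17: Q_A = 286.244.
∂Q_A/∂P_B = -0.9P_A = -14.5350.
ε = (∂Q_A/∂P_B)(P_B/Q_A) = -14.5350 × 25.17/286.244 ≈ -1.278.
%ΔQ_A ≈ ε × %ΔP_B = -1.278 × (16%) = -20.4%.

-20.4%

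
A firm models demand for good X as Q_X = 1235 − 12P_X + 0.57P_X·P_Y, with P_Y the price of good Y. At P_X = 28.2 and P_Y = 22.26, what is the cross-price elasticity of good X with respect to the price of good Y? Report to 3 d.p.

0.285

At P_X = 28.2 and P_Y = 22.26: Q_X = 1254.407.
∂Q_X/∂P_Y = 0.57P_X = 0.57(28.2) = 16.0740.
ε = (∂Q_X/∂P_Y)(P_Y/Q_X) = 16.0740 × (22.26/1254.407) ≈ 0.285.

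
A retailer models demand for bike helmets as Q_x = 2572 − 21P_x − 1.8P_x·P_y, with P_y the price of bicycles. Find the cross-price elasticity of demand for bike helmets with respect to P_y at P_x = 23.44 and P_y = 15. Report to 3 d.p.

At P_x = 23.44 and P_y = 15: Q_x = 1446.88.
∂Q_x/∂P_y = -1.8P_x = -1.8(23.44) = -42.1920.
ε = (∂Q_x/∂P_y)(P_y/Q_x) = -42.1920 × (15/1446.88) ≈ -0.437.
ε < 0: complements.

-0.437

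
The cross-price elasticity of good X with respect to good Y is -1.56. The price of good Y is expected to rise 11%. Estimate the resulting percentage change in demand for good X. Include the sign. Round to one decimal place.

-17.2%

%ΔQ ≈ ε × %ΔP of good Y = -1.56 × (11%) = -17.2%.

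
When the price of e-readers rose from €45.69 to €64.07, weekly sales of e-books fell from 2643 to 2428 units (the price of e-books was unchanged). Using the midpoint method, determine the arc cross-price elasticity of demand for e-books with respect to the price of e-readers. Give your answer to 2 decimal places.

ΔQ_A = 2428 − 2643 = -215; ΔP_B = 64.07 − 45.69 = 18.38.
Midpoints: Q̄_A = 2535.5, P̄_B = 54.88.
ε = (ΔQ_A/Q̄_A)/(ΔP_B/P̄_B) = (-215/2535.5)/(18.38/54.88) ≈ -0.25.

-0.25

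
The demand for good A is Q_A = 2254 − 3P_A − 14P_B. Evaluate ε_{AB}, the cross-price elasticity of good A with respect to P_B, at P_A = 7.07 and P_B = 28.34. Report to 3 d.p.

-0.216

At P_A = 7.07 and P_B = 28.34: Q_A = 1836.03.
∂Q_A/∂P_B = -14.
ε = (∂Q_A/∂P_B)(P_B/Q_A) = -14 × (28.34/1836.03) ≈ -0.216.
Since ε < 0, good A and good B are complements.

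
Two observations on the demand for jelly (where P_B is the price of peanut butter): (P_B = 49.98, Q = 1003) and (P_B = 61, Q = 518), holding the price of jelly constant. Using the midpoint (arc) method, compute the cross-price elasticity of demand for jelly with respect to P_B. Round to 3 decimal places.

-3.211

ΔQ_A = 518 − 1003 = -485; ΔP_B = 61 − 49.98 = 11.02.
Midpoints: Q̄_A = 760.5, P̄_B = 55.49.
ε = (ΔQ_A/Q̄_A)/(ΔP_B/P̄_B) = (-485/760.5)/(11.02/55.49) ≈ -3.211.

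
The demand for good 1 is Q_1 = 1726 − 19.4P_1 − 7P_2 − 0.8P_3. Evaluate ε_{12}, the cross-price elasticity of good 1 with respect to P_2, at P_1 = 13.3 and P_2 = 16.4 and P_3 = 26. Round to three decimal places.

-0.086

At P_1 = 13.3 and P_2 = 16.4 and P_3 = 26: Q_1 = 1332.38.
∂Q_1/∂P_2 = -7.
ε = (∂Q_1/∂P_2)(P_2/Q_1) = -7 × (16.4/1332.38) ≈ -0.086.
Since ε < 0, good 1 and good 2 are complements.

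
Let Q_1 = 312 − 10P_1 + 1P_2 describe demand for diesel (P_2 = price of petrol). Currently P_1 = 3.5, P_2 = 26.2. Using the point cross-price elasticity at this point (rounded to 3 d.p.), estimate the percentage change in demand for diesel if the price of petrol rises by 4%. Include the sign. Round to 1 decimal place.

At P_1 = 3.5, P_2 = 26.2: Q_1 = 303.2.
∂Q_1/∂P_2 = 1.
ε = (∂Q_1/∂P_2)(P_2/Q_1) = 1.0000 × 26.2/303.2 ≈ 0.086.
%ΔQ_1 ≈ ε × %ΔP_2 = 0.086 × (4%) = 0.3%.

0.3%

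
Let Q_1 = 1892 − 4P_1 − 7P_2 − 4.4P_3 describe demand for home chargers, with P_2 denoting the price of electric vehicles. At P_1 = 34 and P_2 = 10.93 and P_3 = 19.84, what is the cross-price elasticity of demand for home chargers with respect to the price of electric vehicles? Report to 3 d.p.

-0.048

At P_1 = 34 and P_2 = 10.93 and P_3 = 19.84: Q_1 = 1592.194.
∂Q_1/∂P_2 = -7.
ε = (∂Q_1/∂P_2)(P_2/Q_1) = -7 × (10.93/1592.194) ≈ -0.048.
Since ε < 0, home chargers and electric vehicles are complements.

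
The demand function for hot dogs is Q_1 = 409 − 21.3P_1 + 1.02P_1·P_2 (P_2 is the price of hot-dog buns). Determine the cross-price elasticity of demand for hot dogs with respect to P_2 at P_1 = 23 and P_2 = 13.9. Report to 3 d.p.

1.330

At P_1 = 23 and P_2 = 13.9: Q_1 = 245.194.
∂Q_1/∂P_2 = 1.02P_1 = 1.02(23) = 23.4600.
ε = (∂Q_1/∂P_2)(P_2/Q_1) = 23.4600 × (13.9/245.194) ≈ 1.330.
ε > 0: substitutes.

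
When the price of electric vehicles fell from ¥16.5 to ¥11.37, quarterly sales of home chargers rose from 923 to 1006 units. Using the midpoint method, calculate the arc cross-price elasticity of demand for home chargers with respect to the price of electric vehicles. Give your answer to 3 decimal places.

ΔQ_A = 1006 − 923 = 83; ΔP_B = 11.37 − 16.5 = -5.13.
Midpoints: Q̄_A = 964.5, P̄_B = 13.93.
ε = (ΔQ_A/Q̄_A)/(ΔP_B/P̄_B) = (83/964.5)/(-5.13/13.93) ≈ -0.234.

-0.234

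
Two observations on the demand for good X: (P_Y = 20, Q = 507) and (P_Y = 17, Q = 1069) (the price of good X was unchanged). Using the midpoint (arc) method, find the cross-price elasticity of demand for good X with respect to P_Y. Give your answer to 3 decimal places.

-4.398

ΔQ_X = 1069 − 507 = 562; ΔP_Y = 17 − 20 = -3.
Midpoints: Q̄_X = 788.0, P̄_Y = 18.50.
ε = (ΔQ_X/Q̄_X)/(ΔP_Y/P̄_Y) = (562/788.0)/(-3/18.50) ≈ -4.398.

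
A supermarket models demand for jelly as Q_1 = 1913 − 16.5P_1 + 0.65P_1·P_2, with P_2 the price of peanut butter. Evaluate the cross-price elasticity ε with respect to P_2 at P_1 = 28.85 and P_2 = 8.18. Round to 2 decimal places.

0.10

At P_1 = 28.85 and P_2 = 8.18: Q_1 = 1590.370.
∂Q_1/∂P_2 = 0.65P_1 = 0.65(28.85) = 18.7525.
ε = (∂Q_1/∂P_2)(P_2/Q_1) = 18.7525 × (8.18/1590.370) ≈ 0.10.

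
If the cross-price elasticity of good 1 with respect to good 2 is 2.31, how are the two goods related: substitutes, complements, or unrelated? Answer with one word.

ε = 2.31 > 0, so a higher price of good 2 raises demand for good 1: substitutes.

substitutes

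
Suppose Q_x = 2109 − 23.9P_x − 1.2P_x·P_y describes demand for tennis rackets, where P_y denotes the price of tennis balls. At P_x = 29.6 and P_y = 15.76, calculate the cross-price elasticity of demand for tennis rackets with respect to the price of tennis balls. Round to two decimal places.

-0.67

At P_x = 29.6 and P_y = 15.76: Q_x = 841.765.
∂Q_x/∂P_y = -1.2P_x = -1.2(29.6) = -35.5200.
ε = (∂Q_x/∂P_y)(P_y/Q_x) = -35.5200 × (15.76/841.765) ≈ -0.67.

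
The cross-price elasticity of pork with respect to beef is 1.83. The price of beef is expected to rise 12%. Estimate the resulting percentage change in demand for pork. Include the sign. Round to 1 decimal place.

22.0%

%ΔQ ≈ ε × %ΔP of beef = 1.83 × (12%) = 22.0%.
Demand for pork rises by about 22.0%.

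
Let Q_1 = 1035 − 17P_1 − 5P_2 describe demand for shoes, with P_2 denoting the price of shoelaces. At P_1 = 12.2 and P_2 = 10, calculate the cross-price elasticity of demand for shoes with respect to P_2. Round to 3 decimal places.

At P_1 = 12.2 and P_2 = 10: Q_1 = 777.6.
∂Q_1/∂P_2 = -5.
ε = (∂Q_1/∂P_2)(P_2/Q_1) = -5 × (10/777.6) ≈ -0.064.

-0.064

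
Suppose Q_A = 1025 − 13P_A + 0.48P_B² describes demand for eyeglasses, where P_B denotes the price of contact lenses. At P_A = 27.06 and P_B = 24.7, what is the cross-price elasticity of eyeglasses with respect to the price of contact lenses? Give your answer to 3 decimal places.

At P_A = 27.06 and P_B = 24.7: Q_A = 966.063.
∂Q_A/∂P_B = 0.96P_B = 0.96(24.7) = 23.7120.
ε = (∂Q_A/∂P_B)(P_B/Q_A) = 23.7120 × (24.7/966.063) ≈ 0.606.

0.606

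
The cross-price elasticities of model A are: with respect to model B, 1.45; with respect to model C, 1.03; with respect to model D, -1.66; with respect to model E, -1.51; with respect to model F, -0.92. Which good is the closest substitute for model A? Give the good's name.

Substitutes have ε > 0. Among the positive values, 1.45 (model B) is largest.

model B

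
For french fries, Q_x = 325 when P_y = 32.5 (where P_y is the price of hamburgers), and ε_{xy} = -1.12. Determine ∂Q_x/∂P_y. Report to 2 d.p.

-11.20

ε = (∂Q_x/∂P_y)·(P_y/Q_x) ⇒ ∂Q_x/∂P_y = ε·Q_x/P_y = -1.12 × 325/32.5 ≈ -11.20.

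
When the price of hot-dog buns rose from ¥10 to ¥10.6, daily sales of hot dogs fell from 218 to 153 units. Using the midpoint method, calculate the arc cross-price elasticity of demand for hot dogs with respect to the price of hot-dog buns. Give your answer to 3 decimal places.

-6.015

ΔQ_A = 153 − 218 = -65; ΔP_B = 10.6 − 10 = 0.6.
Midpoints: Q̄_A = 185.5, P̄_B = 10.30.
ε = (ΔQ_A/Q̄_A)/(ΔP_B/P̄_B) = (-65/185.5)/(0.6/10.30) ≈ -6.015.
ε < 0: hot dogs and hot-dog buns are complements.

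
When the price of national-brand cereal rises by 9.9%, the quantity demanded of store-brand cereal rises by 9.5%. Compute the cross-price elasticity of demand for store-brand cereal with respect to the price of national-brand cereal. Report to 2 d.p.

ε = (%ΔQ of store-brand cereal) / (%ΔP of national-brand cereal) = (9.5%) / (9.9%) ≈ 0.96.

0.96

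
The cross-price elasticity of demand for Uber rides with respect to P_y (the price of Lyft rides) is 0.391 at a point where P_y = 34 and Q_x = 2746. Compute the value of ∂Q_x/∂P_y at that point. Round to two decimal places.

31.58

ε = (∂Q_x/∂P_y)·(P_y/Q_x) ⇒ ∂Q_x/∂P_y = ε·Q_x/P_y = 0.391 × 2746/34 ≈ 31.58.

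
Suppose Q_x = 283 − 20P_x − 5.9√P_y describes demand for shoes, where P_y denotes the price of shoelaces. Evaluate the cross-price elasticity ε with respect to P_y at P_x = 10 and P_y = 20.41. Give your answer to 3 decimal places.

-0.237

At P_x = 10 and P_y = 20.41: Q_x = 56.345.
∂Q_x/∂P_y = -5.9/(2√P_y) = -5.9/(2√20.41) = -0.6530.
ε = (∂Q_x/∂P_y)(P_y/Q_x) = -0.6530 × (20.41/56.345) ≈ -0.237.
ε < 0: complements.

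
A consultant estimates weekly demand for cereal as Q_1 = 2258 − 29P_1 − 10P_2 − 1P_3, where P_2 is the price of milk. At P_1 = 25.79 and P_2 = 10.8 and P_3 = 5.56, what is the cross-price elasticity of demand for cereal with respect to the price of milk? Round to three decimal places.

At P_1 = 25.79 and P_2 = 10.8 and P_3 = 5.56: Q_1 = 1396.53.
∂Q_1/∂P_2 = -10.
ε = (∂Q_1/∂P_2)(P_2/Q_1) = -10 × (10.8/1396.53) ≈ -0.077.
Since ε < 0, cereal and milk are complements.

-0.077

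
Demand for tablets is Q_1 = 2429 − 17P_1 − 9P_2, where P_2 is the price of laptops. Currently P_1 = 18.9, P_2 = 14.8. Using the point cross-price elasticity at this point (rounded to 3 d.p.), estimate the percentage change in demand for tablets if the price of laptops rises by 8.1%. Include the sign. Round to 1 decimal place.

At P_1 = 18.9, P_2 = 14.8: Q_1 = 1974.5.
∂Q_1/∂P_2 = -9.
ε = (∂Q_1/∂P_2)(P_2/Q_1) = -9.0000 × 14.8/1974.5 ≈ -0.067.
%ΔQ_1 ≈ ε × %ΔP_2 = -0.067 × (8.1%) = -0.5%.

-0.5%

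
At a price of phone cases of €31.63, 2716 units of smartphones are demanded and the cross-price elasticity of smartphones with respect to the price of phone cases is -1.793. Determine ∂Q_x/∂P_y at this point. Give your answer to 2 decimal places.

ε = (∂Q_x/∂P_y)·(P_y/Q_x) ⇒ ∂Q_x/∂P_y = ε·Q_x/P_y = -1.793 × 2716/31.63 ≈ -153.96.

-153.96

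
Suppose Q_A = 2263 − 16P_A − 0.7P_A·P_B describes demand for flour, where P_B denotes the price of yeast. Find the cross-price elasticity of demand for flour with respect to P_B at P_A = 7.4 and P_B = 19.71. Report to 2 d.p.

-0.05

At P_A = 7.4 and P_B = 19.71: Q_A = 2042.502.
∂Q_A/∂P_B = -0.7P_A = -0.7(7.4) = -5.1800.
ε = (∂Q_A/∂P_B)(P_B/Q_A) = -5.1800 × (19.71/2042.502) ≈ -0.05.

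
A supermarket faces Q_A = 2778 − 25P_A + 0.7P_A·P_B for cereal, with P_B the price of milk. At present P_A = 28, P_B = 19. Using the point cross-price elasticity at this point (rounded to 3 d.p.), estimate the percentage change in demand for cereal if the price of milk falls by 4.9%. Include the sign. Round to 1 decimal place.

At P_A = 28, P_B = 19: Q_A = 2450.4.
∂Q_A/∂P_B = 0.7P_A = 19.6000.
ε = (∂Q_A/∂P_B)(P_B/Q_A) = 19.6000 × 19/2450.4 ≈ 0.152.
%ΔQ_A ≈ ε × %ΔP_B = 0.152 × (-4.9%) = -0.7%.

-0.7%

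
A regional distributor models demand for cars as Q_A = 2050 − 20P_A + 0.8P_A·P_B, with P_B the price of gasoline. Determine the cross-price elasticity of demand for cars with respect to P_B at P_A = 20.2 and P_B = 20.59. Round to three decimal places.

At P_A = 20.2 and P_B = 20.59: Q_A = 1978.734.
∂Q_A/∂P_B = 0.8P_A = 0.8(20.2) = 16.1600.
ε = (∂Q_A/∂P_B)(P_B/Q_A) = 16.1600 × (20.59/1978.734) ≈ 0.168.
ε > 0: substitutes.

0.168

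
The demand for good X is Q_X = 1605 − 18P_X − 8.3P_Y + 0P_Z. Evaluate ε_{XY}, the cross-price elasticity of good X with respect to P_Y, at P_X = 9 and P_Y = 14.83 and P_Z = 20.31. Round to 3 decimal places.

-0.093

At P_X = 9 and P_Y = 14.83 and P_Z = 20.31: Q_X = 1319.911.
∂Q_X/∂P_Y = -8.3.
ε = (∂Q_X/∂P_Y)(P_Y/Q_X) = -8.3 × (14.83/1319.911) ≈ -0.093.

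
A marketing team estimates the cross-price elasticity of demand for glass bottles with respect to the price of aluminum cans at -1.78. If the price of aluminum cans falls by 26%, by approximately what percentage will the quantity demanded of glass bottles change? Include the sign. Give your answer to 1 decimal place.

46.3%

%ΔQ ≈ ε × %ΔP of aluminum cans = -1.78 × (-26%) = 46.3%.
Demand for glass bottles rises by about 46.3%.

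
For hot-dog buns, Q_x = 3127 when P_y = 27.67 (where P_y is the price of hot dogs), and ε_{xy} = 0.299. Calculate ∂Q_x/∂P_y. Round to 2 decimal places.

ε = (∂Q_x/∂P_y)·(P_y/Q_x) ⇒ ∂Q_x/∂P_y = ε·Q_x/P_y = 0.299 × 3127/27.67 ≈ 33.79.

33.79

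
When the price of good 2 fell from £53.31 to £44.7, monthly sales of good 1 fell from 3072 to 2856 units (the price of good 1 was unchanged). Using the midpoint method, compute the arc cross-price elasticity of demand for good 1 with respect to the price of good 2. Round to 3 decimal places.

0.415

ΔQ_1 = 2856 − 3072 = -216; ΔP_2 = 44.7 − 53.31 = -8.61.
Midpoints: Q̄_1 = 2964.0, P̄_2 = 49.01.
ε = (ΔQ_1/Q̄_1)/(ΔP_2/P̄_2) = (-216/2964.0)/(-8.61/49.01) ≈ 0.415.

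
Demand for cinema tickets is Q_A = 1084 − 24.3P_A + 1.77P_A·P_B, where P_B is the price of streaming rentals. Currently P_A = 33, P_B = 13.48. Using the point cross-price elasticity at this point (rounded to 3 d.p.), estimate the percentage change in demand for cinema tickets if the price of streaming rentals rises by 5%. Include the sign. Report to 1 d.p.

At P_A = 33, P_B = 13.48: Q_A = 1069.467.
∂Q_A/∂P_B = 1.77P_A = 58.4100.
ε = (∂Q_A/∂P_B)(P_B/Q_A) = 58.4100 × 13.48/1069.467 ≈ 0.736.
%ΔQ_A ≈ ε × %ΔP_B = 0.736 × (5%) = 3.7%.

3.7%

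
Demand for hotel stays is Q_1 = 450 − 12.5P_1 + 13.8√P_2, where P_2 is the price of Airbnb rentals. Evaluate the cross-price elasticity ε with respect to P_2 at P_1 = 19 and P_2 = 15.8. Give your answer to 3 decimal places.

0.103

At P_1 = 19 and P_2 = 15.8: Q_1 = 267.354.
∂Q_1/∂P_2 = 13.8/(2√P_2) = 13.8/(2√15.8) = 1.7359.
ε = (∂Q_1/∂P_2)(P_2/Q_1) = 1.7359 × (15.8/267.354) ≈ 0.103.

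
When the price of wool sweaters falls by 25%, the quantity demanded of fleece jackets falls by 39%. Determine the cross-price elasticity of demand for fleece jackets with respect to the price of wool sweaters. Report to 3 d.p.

1.560

ε = (%ΔQ of fleece jackets) / (%ΔP of wool sweaters) = (-39%) / (-25%) ≈ 1.560.
Positive cross-price elasticity: substitutes.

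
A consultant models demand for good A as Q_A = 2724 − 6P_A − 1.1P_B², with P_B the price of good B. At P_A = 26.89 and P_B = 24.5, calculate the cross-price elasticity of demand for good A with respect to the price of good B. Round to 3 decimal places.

-0.694

At P_A = 26.89 and P_B = 24.5: Q_A = 1902.385.
∂Q_A/∂P_B = -2.2P_B = -2.2(24.5) = -53.9000.
ε = (∂Q_A/∂P_B)(P_B/Q_A) = -53.9000 × (24.5/1902.385) ≈ -0.694.
ε < 0: complements.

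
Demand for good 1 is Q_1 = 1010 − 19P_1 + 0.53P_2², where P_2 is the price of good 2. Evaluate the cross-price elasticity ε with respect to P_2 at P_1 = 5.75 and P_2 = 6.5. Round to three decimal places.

At P_1 = 5.75 and P_2 = 6.5: Q_1 = 923.143.
∂Q_1/∂P_2 = 1.06P_2 = 1.06(6.5) = 6.8900.
ε = (∂Q_1/∂P_2)(P_2/Q_1) = 6.8900 × (6.5/923.143) ≈ 0.049.

0.049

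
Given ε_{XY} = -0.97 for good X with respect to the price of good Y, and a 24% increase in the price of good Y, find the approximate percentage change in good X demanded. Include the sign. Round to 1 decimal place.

%ΔQ ≈ ε × %ΔP of good Y = -0.97 × (24%) = -23.3%.
Demand for good X falls by about 23.3%.

-23.3%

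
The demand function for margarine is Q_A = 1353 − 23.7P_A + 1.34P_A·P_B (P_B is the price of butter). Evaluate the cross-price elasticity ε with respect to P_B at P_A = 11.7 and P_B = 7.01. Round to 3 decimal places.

0.093

At P_A = 11.7 and P_B = 7.01: Q_A = 1185.613.
∂Q_A/∂P_B = 1.34P_A = 1.34(11.7) = 15.6780.
ε = (∂Q_A/∂P_B)(P_B/Q_A) = 15.6780 × (7.01/1185.613) ≈ 0.093.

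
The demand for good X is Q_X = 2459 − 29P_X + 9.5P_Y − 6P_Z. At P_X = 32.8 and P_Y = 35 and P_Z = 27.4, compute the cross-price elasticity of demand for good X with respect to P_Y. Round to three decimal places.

0.198

At P_X = 32.8 and P_Y = 35 and P_Z = 27.4: Q_X = 1675.9.
∂Q_X/∂P_Y = 9.5.
ε = (∂Q_X/∂P_Y)(P_Y/Q_X) = 9.5 × (35/1675.9) ≈ 0.198.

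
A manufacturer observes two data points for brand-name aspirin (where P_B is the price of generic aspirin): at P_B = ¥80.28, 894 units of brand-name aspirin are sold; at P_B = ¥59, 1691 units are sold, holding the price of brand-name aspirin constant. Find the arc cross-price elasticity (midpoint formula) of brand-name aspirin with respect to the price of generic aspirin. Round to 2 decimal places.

ΔQ_A = 1691 − 894 = 797; ΔP_B = 59 − 80.28 = -21.28.
Midpoints: Q̄_A = 1292.5, P̄_B = 69.64.
ε = (ΔQ_A/Q̄_A)/(ΔP_B/P̄_B) = (797/1292.5)/(-21.28/69.64) ≈ -2.02.
ε < 0: brand-name aspirin and generic aspirin are complements.

-2.02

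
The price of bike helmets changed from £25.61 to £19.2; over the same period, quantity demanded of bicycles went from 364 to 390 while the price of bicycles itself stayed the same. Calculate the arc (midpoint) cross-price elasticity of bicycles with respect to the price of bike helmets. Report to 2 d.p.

ΔQ_A = 390 − 364 = 26; ΔP_B = 19.2 − 25.61 = -6.41.
Midpoints: Q̄_A = 377.0, P̄_B = 22.41.
ε = (ΔQ_A/Q̄_A)/(ΔP_B/P̄_B) = (26/377.0)/(-6.41/22.41) ≈ -0.24.

-0.24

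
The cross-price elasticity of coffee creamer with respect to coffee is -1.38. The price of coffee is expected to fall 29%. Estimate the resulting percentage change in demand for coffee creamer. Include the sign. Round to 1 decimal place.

%ΔQ ≈ ε × %ΔP of coffee = -1.38 × (-29%) = 40.0%.

40.0%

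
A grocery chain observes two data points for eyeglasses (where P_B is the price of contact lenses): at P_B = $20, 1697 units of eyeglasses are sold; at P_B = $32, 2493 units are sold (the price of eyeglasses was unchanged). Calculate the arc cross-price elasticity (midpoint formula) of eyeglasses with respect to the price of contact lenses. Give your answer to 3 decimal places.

0.823

ΔQ_A = 2493 − 1697 = 796; ΔP_B = 32 − 20 = 12.
Midpoints: Q̄_A = 2095.0, P̄_B = 26.00.
ε = (ΔQ_A/Q̄_A)/(ΔP_B/P̄_B) = (796/2095.0)/(12/26.00) ≈ 0.823.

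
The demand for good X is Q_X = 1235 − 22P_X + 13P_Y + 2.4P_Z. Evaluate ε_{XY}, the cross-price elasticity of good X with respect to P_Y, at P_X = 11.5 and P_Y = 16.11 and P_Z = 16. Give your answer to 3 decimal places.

At P_X = 11.5 and P_Y = 16.11 and P_Z = 16: Q_X = 1229.83.
∂Q_X/∂P_Y = 13.
ε = (∂Q_X/∂P_Y)(P_Y/Q_X) = 13 × (16.11/1229.83) ≈ 0.170.

0.170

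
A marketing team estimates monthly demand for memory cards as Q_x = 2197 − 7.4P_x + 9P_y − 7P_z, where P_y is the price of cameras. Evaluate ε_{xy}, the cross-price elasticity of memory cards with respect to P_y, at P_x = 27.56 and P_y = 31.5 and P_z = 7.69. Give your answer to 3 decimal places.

0.128

At P_x = 27.56 and P_y = 31.5 and P_z = 7.69: Q_x = 2222.726.
∂Q_x/∂P_y = 9.
ε = (∂Q_x/∂P_y)(P_y/Q_x) = 9 × (31.5/2222.726) ≈ 0.128.
Since ε > 0, memory cards and cameras are substitutes.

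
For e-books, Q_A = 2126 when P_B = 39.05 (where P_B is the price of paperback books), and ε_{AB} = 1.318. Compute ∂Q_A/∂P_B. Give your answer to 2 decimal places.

ε = (∂Q_A/∂P_B)·(P_B/Q_A) ⇒ ∂Q_A/∂P_B = ε·Q_A/P_B = 1.318 × 2126/39.05 ≈ 71.76.

71.76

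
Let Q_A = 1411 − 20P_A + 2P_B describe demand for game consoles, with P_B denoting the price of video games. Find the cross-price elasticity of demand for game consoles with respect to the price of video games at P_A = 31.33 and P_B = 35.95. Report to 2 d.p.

0.08

At P_A = 31.33 and P_B = 35.95: Q_A = 856.3.
∂Q_A/∂P_B = 2.
ε = (∂Q_A/∂P_B)(P_B/Q_A) = 2 × (35.95/856.3) ≈ 0.08.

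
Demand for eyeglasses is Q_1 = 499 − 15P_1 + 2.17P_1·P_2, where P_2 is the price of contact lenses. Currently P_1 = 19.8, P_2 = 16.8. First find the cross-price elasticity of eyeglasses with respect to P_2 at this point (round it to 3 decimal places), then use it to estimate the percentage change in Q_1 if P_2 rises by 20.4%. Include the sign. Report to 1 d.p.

15.9%

At P_1 = 19.8, P_2 = 16.8: Q_1 = 923.829.
∂Q_1/∂P_2 = 2.17P_1 = 42.9660.
ε = (∂Q_1/∂P_2)(P_2/Q_1) = 42.9660 × 16.8/923.829 ≈ 0.781.
%ΔQ_1 ≈ ε × %ΔP_2 = 0.781 × (20.4%) = 15.9%.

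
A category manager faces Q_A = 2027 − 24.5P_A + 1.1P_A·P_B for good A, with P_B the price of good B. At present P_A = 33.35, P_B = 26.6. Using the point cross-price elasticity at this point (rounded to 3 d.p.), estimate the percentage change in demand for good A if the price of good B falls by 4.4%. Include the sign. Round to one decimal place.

-2.0%

At P_A = 33.35, P_B = 26.6: Q_A = 2185.746.
∂Q_A/∂P_B = 1.1P_A = 36.6850.
ε = (∂Q_A/∂P_B)(P_B/Q_A) = 36.6850 × 26.6/2185.746 ≈ 0.446.
%ΔQ_A ≈ ε × %ΔP_B = 0.446 × (-4.4%) = -2.0%.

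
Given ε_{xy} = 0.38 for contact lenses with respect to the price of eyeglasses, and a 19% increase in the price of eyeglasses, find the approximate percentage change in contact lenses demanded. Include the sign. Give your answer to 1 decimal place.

%ΔQ ≈ ε × %ΔP of eyeglasses = 0.38 × (19%) = 7.2%.

7.2%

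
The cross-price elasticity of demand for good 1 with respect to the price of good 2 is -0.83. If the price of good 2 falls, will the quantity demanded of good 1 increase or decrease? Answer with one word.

ε < 0 and the price of good 2 falls, so the quantity of good 1 moves in the opposite direction: it increases.

increase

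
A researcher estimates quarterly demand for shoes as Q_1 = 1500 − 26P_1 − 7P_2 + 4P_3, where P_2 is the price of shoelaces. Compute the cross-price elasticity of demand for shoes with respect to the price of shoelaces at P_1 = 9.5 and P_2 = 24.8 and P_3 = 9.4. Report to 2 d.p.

At P_1 = 9.5 and P_2 = 24.8 and P_3 = 9.4: Q_1 = 1117.
∂Q_1/∂P_2 = -7.
ε = (∂Q_1/∂P_2)(P_2/Q_1) = -7 × (24.8/1117) ≈ -0.16.

-0.16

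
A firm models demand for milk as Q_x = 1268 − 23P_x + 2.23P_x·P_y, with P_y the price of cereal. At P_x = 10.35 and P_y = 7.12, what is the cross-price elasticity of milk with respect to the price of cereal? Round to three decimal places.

0.138

At P_x = 10.35 and P_y = 7.12: Q_x = 1194.283.
∂Q_x/∂P_y = 2.23P_x = 2.23(10.35) = 23.0805.
ε = (∂Q_x/∂P_y)(P_y/Q_x) = 23.0805 × (7.12/1194.283) ≈ 0.138.
ε > 0: substitutes.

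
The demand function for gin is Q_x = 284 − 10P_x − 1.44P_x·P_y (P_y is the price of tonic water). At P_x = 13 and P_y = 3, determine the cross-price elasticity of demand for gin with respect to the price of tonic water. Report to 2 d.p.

-0.57

At P_x = 13 and P_y = 3: Q_x = 97.84.
∂Q_x/∂P_y = -1.44P_x = -1.44(13) = -18.7200.
ε = (∂Q_x/∂P_y)(P_y/Q_x) = -18.7200 × (3/97.84) ≈ -0.57.
ε < 0: complements.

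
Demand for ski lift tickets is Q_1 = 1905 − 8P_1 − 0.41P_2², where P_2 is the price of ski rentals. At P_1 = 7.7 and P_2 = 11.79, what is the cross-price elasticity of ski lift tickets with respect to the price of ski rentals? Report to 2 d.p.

-0.06

At P_1 = 7.7 and P_2 = 11.79: Q_1 = 1786.408.
∂Q_1/∂P_2 = -0.82P_2 = -0.82(11.79) = -9.6678.
ε = (∂Q_1/∂P_2)(P_2/Q_1) = -9.6678 × (11.79/1786.408) ≈ -0.06.
ε < 0: complements.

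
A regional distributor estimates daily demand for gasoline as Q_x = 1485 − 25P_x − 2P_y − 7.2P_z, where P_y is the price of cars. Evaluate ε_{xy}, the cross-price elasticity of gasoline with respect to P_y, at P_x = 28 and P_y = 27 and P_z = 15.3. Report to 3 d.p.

At P_x = 28 and P_y = 27 and P_z = 15.3: Q_x = 620.84.
∂Q_x/∂P_y = -2.
ε = (∂Q_x/∂P_y)(P_y/Q_x) = -2 × (27/620.84) ≈ -0.087.

-0.087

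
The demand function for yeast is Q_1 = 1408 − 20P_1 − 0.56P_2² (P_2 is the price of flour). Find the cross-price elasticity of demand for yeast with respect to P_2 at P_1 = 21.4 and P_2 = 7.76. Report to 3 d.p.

-0.071

At P_1 = 21.4 and P_2 = 7.76: Q_1 = 946.278.
∂Q_1/∂P_2 = -1.12P_2 = -1.12(7.76) = -8.6912.
ε = (∂Q_1/∂P_2)(P_2/Q_1) = -8.6912 × (7.76/946.278) ≈ -0.071.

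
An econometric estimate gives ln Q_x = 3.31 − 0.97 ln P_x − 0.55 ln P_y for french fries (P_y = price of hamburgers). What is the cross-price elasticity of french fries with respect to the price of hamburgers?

-0.55

In a log-linear (constant-elasticity) demand function, the coefficient on ln P_y is the cross-price elasticity.
ε = -0.55. Negative, so french fries and hamburgers are complements.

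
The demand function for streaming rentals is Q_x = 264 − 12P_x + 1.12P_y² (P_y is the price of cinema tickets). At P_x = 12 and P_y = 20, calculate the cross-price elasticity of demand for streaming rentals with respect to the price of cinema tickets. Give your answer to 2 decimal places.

1.58

At P_x = 12 and P_y = 20: Q_x = 568.
∂Q_x/∂P_y = 2.24P_y = 2.24(20) = 44.8000.
ε = (∂Q_x/∂P_y)(P_y/Q_x) = 44.8000 × (20/568) ≈ 1.58.
ε > 0: substitutes.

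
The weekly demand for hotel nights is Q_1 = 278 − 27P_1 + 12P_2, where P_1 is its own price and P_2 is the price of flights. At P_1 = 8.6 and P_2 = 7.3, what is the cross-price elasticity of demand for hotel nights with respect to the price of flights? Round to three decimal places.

At P_1 = 8.6 and P_2 = 7.3: Q_1 = 133.4.
∂Q_1/∂P_2 = 12.
ε = (∂Q_1/∂P_2)(P_2/Q_1) = 12 × (7.3/133.4) ≈ 0.657.

0.657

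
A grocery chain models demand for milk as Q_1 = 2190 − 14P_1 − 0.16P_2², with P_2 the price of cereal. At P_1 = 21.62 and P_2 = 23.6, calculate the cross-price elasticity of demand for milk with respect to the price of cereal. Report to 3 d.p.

-0.099

At P_1 = 21.62 and P_2 = 23.6: Q_1 = 1798.206.
∂Q_1/∂P_2 = -0.32P_2 = -0.32(23.6) = -7.5520.
ε = (∂Q_1/∂P_2)(P_2/Q_1) = -7.5520 × (23.6/1798.206) ≈ -0.099.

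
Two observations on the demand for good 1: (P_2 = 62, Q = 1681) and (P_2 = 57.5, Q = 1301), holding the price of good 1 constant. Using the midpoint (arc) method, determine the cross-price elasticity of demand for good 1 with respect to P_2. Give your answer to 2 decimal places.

ΔQ_1 = 1301 − 1681 = -380; ΔP_2 = 57.5 − 62 = -4.5.
Midpoints: Q̄_1 = 1491.0, P̄_2 = 59.75.
ε = (ΔQ_1/Q̄_1)/(ΔP_2/P̄_2) = (-380/1491.0)/(-4.5/59.75) ≈ 3.38.
ε > 0: good 1 and good 2 are substitutes.

3.38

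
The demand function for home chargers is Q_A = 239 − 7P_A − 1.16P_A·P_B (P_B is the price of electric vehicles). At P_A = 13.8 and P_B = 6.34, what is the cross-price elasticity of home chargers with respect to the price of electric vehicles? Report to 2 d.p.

At P_A = 13.8 and P_B = 6.34: Q_A = 40.909.
∂Q_A/∂P_B = -1.16P_A = -1.16(13.8) = -16.0080.
ε = (∂Q_A/∂P_B)(P_B/Q_A) = -16.0080 × (6.34/40.909) ≈ -2.48.
ε < 0: complements.

-2.48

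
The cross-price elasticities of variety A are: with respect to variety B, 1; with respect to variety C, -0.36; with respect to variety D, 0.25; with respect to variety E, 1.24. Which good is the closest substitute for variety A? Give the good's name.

variety E

Substitutes have ε > 0. Among the positive values, 1.24 (variety E) is largest.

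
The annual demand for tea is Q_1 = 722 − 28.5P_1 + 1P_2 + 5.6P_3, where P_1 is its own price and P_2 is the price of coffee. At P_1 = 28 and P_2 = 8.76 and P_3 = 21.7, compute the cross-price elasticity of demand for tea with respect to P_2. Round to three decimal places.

0.161

At P_1 = 28 and P_2 = 8.76 and P_3 = 21.7: Q_1 = 54.28.
∂Q_1/∂P_2 = 1.
ε = (∂Q_1/∂P_2)(P_2/Q_1) = 1 × (8.76/54.28) ≈ 0.161.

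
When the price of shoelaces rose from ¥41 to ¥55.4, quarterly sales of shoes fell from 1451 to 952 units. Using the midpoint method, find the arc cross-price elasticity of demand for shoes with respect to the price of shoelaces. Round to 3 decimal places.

-1.390

ΔQ_A = 952 − 1451 = -499; ΔP_B = 55.4 − 41 = 14.4.
Midpoints: Q̄_A = 1201.5, P̄_B = 48.20.
ε = (ΔQ_A/Q̄_A)/(ΔP_B/P̄_B) = (-499/1201.5)/(14.4/48.20) ≈ -1.390.
ε < 0: shoes and shoelaces are complements.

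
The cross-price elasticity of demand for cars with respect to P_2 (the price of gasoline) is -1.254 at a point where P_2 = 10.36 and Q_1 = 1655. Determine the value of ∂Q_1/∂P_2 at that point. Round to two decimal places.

-200.33

ε = (∂Q_1/∂P_2)·(P_2/Q_1) ⇒ ∂Q_1/∂P_2 = ε·Q_1/P_2 = -1.254 × 1655/10.36 ≈ -200.33.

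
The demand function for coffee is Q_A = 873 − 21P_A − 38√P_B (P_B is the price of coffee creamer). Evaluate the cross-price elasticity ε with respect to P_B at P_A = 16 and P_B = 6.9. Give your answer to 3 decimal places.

At P_A = 16 and P_B = 6.9: Q_A = 437.182.
∂Q_A/∂P_B = -38/(2√P_B) = -38/(2√6.9) = -7.2332.
ε = (∂Q_A/∂P_B)(P_B/Q_A) = -7.2332 × (6.9/437.182) ≈ -0.114.
ε < 0: complements.

-0.114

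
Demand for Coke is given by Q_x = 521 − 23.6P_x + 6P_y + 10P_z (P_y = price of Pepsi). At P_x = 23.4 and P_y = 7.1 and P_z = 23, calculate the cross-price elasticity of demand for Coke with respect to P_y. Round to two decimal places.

0.18

At P_x = 23.4 and P_y = 7.1 and P_z = 23: Q_x = 241.36.
∂Q_x/∂P_y = 6.
ε = (∂Q_x/∂P_y)(P_y/Q_x) = 6 × (7.1/241.36) ≈ 0.18.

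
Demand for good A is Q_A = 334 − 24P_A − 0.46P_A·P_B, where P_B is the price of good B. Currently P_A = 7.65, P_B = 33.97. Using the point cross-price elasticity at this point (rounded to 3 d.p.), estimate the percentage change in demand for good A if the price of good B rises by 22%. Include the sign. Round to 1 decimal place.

-85.2%

At P_A = 7.65, P_B = 33.97: Q_A = 30.860.
∂Q_A/∂P_B = -0.46P_A = -3.5190.
ε = (∂Q_A/∂P_B)(P_B/Q_A) = -3.5190 × 33.97/30.860 ≈ -3.874.
%ΔQ_A ≈ ε × %ΔP_B = -3.874 × (22%) = -85.2%.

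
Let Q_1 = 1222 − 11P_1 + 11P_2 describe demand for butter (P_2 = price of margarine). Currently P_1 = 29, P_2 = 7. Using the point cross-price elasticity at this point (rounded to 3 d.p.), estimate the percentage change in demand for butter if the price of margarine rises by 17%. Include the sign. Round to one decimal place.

At P_1 = 29, P_2 = 7: Q_1 = 980.
∂Q_1/∂P_2 = 11.
ε = (∂Q_1/∂P_2)(P_2/Q_1) = 11.0000 × 7/980 ≈ 0.079.
%ΔQ_1 ≈ ε × %ΔP_2 = 0.079 × (17%) = 1.3%.

1.3%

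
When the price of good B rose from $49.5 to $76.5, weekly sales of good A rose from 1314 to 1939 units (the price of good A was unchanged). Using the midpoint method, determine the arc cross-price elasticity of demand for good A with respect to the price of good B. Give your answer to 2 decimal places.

0.90

ΔQ_A = 1939 − 1314 = 625; ΔP_B = 76.5 − 49.5 = 27.
Midpoints: Q̄_A = 1626.5, P̄_B = 63.00.
ε = (ΔQ_A/Q̄_A)/(ΔP_B/P̄_B) = (625/1626.5)/(27/63.00) ≈ 0.90.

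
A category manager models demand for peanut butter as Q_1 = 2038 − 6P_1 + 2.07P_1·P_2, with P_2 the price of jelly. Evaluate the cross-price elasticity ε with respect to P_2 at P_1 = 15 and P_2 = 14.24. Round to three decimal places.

0.185

At P_1 = 15 and P_2 = 14.24: Q_1 = 2390.152.
∂Q_1/∂P_2 = 2.07P_1 = 2.07(15) = 31.0500.
ε = (∂Q_1/∂P_2)(P_2/Q_1) = 31.0500 × (14.24/2390.152) ≈ 0.185.
ε > 0: substitutes.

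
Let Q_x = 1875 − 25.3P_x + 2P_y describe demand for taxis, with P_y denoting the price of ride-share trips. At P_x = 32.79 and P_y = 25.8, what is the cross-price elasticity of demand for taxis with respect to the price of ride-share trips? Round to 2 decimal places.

At P_x = 32.79 and P_y = 25.8: Q_x = 1097.013.
∂Q_x/∂P_y = 2.
ε = (∂Q_x/∂P_y)(P_y/Q_x) = 2 × (25.8/1097.013) ≈ 0.05.

0.05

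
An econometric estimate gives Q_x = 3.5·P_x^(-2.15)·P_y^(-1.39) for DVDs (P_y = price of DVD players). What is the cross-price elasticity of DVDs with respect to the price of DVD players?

In a log-linear (constant-elasticity) demand function, the coefficient on the exponent of P_y is the cross-price elasticity.
ε = -1.39. Negative, so DVDs and DVD players are complements.

-1.39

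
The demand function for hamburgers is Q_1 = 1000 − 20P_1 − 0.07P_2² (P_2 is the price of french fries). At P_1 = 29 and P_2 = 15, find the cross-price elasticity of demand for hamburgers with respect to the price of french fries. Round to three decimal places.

-0.078

At P_1 = 29 and P_2 = 15: Q_1 = 404.25.
∂Q_1/∂P_2 = -0.14P_2 = -0.14(15) = -2.1000.
ε = (∂Q_1/∂P_2)(P_2/Q_1) = -2.1000 × (15/404.25) ≈ -0.078.
ε < 0: complements.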